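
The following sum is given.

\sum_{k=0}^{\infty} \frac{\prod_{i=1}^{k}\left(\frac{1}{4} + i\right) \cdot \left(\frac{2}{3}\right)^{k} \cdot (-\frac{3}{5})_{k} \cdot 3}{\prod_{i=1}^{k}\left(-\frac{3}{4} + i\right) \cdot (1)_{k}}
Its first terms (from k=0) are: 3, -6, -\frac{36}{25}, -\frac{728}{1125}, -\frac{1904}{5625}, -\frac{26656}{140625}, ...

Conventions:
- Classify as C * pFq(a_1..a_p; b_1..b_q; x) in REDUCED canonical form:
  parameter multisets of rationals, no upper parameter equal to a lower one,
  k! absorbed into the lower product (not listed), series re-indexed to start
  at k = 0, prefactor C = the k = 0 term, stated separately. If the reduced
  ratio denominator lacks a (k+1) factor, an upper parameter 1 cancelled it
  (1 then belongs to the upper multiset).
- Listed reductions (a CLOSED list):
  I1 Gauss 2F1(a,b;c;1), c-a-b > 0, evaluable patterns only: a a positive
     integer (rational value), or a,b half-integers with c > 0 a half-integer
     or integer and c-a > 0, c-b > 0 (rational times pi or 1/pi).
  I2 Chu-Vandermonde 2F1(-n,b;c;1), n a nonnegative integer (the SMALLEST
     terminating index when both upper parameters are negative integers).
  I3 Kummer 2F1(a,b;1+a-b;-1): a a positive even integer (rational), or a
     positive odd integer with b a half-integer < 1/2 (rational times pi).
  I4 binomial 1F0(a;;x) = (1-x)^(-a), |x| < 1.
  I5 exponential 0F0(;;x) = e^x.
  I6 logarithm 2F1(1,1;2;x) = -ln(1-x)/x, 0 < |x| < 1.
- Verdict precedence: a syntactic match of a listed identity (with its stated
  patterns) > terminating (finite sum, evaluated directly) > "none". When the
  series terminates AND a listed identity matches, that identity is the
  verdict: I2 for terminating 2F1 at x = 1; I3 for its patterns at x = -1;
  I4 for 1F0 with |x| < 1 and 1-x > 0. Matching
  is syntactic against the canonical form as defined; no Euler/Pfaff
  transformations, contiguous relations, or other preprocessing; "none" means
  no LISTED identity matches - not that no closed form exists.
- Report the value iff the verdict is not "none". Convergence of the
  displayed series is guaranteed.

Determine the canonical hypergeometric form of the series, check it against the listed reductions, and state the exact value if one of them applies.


First insight: from the first term 3: the lower running product (C = 3) is a rising factorial.
Term ratio: r(k) = \frac{2}{3} * (k-\frac{3}{5}) (k+\frac{5}{4}) / [(k+\frac{1}{4}) (k+1)] - rational; roots negated = parameters, x = \frac{2}{3}, C = 3.

At argument \frac{2}{3}: a 2F1 with upper {-\frac{3}{5}, \frac{5}{4}}, lower {\frac{1}{4}}, scaled by C = 3. Verdict: none - this 2F1 at x = \frac{2}{3} matches no listed pattern, and upper {-\frac{3}{5}, \frac{5}{4}} holds no stopper.


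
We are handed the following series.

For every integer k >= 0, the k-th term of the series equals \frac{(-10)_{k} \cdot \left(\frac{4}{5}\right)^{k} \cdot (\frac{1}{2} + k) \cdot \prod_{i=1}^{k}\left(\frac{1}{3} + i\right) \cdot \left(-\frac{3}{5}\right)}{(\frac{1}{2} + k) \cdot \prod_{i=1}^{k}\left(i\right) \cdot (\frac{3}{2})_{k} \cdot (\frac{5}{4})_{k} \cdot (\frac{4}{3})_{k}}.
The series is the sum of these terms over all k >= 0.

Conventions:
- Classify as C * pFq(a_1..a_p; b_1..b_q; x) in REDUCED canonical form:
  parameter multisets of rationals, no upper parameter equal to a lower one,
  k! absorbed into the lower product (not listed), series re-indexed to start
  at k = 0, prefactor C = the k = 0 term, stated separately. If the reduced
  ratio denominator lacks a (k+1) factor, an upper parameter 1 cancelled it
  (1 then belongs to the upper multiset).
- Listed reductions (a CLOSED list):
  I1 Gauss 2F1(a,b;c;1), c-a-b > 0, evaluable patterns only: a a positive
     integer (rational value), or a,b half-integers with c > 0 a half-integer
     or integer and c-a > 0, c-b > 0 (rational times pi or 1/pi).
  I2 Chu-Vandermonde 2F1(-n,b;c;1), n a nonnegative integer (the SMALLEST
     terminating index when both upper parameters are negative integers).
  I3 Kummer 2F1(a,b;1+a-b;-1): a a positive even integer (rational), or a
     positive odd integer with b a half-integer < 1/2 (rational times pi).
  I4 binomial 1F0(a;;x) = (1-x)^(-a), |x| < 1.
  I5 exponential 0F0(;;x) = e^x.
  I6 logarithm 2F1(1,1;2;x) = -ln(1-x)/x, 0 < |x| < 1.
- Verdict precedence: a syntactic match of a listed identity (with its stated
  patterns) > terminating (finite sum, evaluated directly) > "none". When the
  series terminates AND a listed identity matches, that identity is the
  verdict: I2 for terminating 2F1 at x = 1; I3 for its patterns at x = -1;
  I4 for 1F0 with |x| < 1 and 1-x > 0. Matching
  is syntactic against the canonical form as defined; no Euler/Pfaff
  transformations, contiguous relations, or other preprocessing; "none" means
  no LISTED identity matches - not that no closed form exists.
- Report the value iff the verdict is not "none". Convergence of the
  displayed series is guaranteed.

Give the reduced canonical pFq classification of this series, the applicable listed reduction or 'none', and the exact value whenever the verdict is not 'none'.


At argument \frac{4}{5}: a 1F2 with upper {-10}, lower {\frac{5}{4}, \frac{3}{2}}, scaled by C = -\frac{3}{5}. Verdict: terminating (-10 upstairs). 11 nonzero terms in all; added directly. Hence: \frac{1029826266964752985732198404101}{1696255717392946457061767578125}.

Key observation: with t_0 = -\frac{3}{5}, the product of the first k integers (C = -3/5) is k!.
Term ratio: r(k) = \frac{4}{5} * (k-10) / [(k+\frac{5}{4}) (k+\frac{3}{2}) (k+1)] ; factor over Q: parameters, x = \frac{4}{5}, and C = -\frac{3}{5}.


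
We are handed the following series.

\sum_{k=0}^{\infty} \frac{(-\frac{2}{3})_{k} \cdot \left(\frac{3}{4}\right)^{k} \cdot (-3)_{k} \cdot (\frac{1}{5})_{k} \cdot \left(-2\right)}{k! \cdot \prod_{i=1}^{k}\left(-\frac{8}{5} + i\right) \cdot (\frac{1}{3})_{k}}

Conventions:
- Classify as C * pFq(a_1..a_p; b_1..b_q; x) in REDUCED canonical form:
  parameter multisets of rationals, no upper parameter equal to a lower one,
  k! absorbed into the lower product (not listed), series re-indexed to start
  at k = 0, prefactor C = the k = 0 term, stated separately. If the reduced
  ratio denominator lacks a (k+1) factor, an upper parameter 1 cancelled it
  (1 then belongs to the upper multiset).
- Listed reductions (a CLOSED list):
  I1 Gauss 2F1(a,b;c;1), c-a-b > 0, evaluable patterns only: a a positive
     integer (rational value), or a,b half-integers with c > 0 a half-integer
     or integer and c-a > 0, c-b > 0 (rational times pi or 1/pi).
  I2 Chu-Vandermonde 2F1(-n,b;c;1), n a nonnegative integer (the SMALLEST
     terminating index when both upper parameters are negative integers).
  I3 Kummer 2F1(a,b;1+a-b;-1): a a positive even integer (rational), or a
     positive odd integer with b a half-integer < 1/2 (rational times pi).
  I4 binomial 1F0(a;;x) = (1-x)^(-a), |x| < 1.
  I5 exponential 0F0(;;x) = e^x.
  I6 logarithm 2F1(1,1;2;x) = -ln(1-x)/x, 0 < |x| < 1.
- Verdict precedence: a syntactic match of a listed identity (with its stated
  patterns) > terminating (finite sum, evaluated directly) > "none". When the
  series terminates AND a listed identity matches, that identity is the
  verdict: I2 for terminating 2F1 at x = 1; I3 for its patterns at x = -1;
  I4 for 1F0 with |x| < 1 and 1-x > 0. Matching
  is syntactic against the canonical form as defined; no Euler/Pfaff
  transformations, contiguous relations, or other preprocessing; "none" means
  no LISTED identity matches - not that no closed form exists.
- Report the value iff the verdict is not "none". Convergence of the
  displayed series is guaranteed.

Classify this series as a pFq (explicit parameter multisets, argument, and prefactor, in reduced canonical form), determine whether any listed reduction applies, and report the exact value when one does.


At argument \frac{3}{4}: a 3F2 with upper {-3, -\frac{2}{3}, \frac{1}{5}}, lower {-\frac{3}{5}, \frac{1}{3}}, scaled by C = -2. Verdict: terminating - the sum ends at index 3 because -3 is a negative integer; exact evaluation follows. Its exact value is -\frac{121}{392}.

Key observation: t_0 being -2, the lower running product (C = -2) is a rising factorial.
Adjacent-term ratio: r(k) = \frac{3}{4} * (k-3) (k-\frac{2}{3}) (k+\frac{1}{5}) / [(k-\frac{3}{5}) (k+\frac{1}{3}) (k+1)] - rational; roots negated = parameters, x = \frac{3}{4}, C = -2.


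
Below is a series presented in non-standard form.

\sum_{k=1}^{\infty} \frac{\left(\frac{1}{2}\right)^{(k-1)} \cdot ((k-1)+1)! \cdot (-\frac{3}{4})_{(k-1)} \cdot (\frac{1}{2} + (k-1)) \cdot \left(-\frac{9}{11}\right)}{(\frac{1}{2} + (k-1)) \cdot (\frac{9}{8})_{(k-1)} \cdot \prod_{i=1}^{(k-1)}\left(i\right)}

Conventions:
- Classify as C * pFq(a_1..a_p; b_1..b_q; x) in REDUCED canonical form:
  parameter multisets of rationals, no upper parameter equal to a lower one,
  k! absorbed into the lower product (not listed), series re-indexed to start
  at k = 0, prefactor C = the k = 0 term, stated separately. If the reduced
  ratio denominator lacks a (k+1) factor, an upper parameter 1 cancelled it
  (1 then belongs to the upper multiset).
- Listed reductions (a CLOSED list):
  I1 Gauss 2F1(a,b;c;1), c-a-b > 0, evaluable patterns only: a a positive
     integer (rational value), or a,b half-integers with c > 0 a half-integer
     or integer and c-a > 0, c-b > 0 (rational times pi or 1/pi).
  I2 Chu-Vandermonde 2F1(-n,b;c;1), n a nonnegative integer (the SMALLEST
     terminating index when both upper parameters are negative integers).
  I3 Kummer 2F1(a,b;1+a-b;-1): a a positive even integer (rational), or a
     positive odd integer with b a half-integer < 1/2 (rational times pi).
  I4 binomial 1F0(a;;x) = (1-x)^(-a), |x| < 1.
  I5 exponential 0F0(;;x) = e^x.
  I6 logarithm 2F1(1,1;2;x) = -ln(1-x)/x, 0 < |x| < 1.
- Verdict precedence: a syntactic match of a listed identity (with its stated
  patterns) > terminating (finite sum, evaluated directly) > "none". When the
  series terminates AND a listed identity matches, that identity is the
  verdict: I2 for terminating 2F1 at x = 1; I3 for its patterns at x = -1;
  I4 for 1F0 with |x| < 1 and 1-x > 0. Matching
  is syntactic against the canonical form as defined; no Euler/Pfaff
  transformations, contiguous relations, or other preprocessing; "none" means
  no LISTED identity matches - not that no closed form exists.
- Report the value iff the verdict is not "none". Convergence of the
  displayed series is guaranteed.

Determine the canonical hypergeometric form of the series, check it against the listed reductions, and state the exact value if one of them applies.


Canonical form: C = -\frac{9}{11} times 2F1 with upper {-\frac{3}{4}, 2}, lower {\frac{9}{8}}, x = \frac{1}{2}. Verdict: none. Every listed pattern misses the 2F1 form at \frac{1}{2}, upper {-\frac{3}{4}, 2}.

Key step: x = \frac{1}{2} and the product of the first k integers (C = -9/11) is k!.
Consecutive-term ratio: r(k) = \frac{1}{2} * (k-\frac{3}{4}) (k+2) / [(k+\frac{9}{8}) (k+1)] ; factor over Q: parameters, x = \frac{1}{2}, and C = -\frac{9}{11}.


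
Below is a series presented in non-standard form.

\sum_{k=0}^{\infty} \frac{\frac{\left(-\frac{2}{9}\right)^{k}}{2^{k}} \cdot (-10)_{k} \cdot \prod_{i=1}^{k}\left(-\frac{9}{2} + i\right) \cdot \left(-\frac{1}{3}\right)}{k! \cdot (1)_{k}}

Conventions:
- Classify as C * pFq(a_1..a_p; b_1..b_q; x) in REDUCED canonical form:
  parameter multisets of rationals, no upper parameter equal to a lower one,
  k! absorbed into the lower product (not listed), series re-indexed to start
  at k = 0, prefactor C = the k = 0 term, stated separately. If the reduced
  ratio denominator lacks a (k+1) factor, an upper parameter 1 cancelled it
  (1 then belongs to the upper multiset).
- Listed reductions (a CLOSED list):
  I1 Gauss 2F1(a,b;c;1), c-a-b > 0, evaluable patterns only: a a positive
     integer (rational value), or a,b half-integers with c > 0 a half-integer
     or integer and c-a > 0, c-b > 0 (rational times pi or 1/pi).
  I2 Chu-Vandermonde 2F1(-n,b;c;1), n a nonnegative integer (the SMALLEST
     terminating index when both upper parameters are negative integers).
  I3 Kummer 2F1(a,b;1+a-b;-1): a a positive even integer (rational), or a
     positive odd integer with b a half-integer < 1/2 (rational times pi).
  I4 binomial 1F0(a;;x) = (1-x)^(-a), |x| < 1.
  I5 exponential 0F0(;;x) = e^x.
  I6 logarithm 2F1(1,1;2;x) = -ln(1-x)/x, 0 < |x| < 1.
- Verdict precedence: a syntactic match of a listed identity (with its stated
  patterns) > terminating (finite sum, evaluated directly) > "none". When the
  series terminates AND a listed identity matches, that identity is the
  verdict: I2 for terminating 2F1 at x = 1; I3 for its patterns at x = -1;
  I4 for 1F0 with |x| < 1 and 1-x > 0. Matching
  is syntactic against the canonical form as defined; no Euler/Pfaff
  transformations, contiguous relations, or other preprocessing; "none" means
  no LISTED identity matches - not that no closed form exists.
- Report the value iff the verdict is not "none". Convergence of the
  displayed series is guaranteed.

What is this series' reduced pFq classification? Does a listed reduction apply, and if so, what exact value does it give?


Canonical form: C = -\frac{1}{3} times 2F1 with upper {-10, -\frac{7}{2}}, lower {1}, x = -\frac{1}{9}. Verdict: terminating (-10 upstairs). 11 nonzero terms in all; added directly. Exact value: \frac{739955446985155}{2742118830047232}.

Key step: x = -\frac{1}{9} and the running product (C = -1/3, x = -1/9) telescopes to a rising factorial.
Term ratio: r(k) = -\frac{1}{9} * (k-10) (k-\frac{7}{2}) / [(k+1) (k+1)] ; factor over Q: parameters, x = -\frac{1}{9}, and C = -\frac{1}{3}.


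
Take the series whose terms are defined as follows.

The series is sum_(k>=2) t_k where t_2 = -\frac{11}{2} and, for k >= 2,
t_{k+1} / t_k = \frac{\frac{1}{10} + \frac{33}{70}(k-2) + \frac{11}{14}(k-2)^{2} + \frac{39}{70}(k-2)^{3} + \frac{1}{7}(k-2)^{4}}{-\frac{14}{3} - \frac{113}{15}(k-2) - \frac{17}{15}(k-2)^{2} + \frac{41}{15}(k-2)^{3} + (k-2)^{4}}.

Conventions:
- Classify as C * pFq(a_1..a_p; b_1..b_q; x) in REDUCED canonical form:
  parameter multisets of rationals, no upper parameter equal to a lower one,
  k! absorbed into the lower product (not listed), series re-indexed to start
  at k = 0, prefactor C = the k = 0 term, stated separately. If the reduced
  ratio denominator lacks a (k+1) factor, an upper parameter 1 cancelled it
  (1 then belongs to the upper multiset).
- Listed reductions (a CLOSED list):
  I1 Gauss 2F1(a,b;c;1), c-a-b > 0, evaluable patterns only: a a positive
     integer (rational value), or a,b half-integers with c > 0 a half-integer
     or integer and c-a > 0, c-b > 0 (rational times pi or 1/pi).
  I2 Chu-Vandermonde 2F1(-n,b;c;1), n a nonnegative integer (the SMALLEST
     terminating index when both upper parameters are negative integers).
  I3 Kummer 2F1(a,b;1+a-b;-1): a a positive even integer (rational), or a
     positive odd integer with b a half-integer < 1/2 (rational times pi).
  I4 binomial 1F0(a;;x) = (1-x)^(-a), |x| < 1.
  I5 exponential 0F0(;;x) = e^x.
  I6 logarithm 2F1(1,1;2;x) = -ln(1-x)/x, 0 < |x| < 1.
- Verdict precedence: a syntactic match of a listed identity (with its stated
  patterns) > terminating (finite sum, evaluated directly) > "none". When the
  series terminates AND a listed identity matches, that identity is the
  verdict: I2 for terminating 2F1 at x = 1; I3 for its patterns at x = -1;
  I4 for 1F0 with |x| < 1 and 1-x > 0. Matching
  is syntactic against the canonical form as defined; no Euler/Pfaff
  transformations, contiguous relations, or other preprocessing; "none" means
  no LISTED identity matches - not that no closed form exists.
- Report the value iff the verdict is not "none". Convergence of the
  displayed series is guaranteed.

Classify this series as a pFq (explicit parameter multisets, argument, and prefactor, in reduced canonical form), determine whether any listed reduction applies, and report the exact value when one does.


Prefactor -\frac{11}{2}, argument \frac{1}{7}: 3F2 with upper {\frac{1}{2}, 1, 1} over lower {-\frac{5}{3}, 2}. Verdict: none. No listed pattern accepts 3F2(\frac{1}{2}, 1, 1; -\frac{5}{3}, 2; \frac{1}{7}).

The tell: with t_0 = -\frac{11}{2}, the parameter 7/5 appears in both the upper and lower lists and cancels.
Ratio: r(k) = \frac{1}{7} * (k+\frac{1}{2}) (k+1) (k+1) / [(k-\frac{5}{3}) (k+2) (k+1)] ; factor over Q: parameters, x = \frac{1}{7}, and C = -\frac{11}{2}.


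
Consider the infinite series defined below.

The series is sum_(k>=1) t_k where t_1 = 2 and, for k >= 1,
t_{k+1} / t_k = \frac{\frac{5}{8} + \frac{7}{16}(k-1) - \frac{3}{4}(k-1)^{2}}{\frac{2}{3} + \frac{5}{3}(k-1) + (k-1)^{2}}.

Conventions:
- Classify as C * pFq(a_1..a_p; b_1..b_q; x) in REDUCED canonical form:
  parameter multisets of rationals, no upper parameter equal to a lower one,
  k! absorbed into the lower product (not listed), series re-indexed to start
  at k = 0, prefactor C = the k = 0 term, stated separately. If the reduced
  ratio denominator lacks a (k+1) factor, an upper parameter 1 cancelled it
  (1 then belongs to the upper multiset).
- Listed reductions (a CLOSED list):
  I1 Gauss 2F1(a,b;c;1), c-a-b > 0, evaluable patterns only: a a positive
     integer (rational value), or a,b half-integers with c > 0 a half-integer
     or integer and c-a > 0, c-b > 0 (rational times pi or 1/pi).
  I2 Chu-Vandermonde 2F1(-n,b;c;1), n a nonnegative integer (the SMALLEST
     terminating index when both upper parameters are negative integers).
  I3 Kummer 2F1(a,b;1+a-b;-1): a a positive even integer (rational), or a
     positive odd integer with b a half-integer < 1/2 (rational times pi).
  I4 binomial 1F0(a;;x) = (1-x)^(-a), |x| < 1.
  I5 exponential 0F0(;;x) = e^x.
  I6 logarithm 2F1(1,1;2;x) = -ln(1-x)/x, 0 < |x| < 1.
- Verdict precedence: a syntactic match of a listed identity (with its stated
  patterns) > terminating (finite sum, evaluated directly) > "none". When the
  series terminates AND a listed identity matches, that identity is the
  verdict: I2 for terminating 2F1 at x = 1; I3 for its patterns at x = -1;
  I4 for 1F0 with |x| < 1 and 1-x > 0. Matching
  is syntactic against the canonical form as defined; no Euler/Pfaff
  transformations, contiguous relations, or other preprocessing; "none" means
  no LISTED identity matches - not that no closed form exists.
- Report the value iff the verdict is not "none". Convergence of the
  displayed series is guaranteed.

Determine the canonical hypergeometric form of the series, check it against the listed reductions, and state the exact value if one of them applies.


With C = 2: the canonical form is 1F0(-\frac{5}{4}; -; -\frac{3}{4}). Verdict: binomial (I4) matches (the 1F0 binomial series: exponent 5/4, x = -\frac{3}{4}). Hence: 2 \cdot \left(\frac{7}{4}\right)^{\frac{5}{4}}.

Key step: with t_0 = 2, factor the ratio over Q (C = 2): negated roots = parameters.
Term ratio: r(k) = -\frac{3}{4} * (k-\frac{5}{4}) / [(k+1)] - rational in k, leading ratio -\frac{3}{4}; with t_0 = 2, classification follows.


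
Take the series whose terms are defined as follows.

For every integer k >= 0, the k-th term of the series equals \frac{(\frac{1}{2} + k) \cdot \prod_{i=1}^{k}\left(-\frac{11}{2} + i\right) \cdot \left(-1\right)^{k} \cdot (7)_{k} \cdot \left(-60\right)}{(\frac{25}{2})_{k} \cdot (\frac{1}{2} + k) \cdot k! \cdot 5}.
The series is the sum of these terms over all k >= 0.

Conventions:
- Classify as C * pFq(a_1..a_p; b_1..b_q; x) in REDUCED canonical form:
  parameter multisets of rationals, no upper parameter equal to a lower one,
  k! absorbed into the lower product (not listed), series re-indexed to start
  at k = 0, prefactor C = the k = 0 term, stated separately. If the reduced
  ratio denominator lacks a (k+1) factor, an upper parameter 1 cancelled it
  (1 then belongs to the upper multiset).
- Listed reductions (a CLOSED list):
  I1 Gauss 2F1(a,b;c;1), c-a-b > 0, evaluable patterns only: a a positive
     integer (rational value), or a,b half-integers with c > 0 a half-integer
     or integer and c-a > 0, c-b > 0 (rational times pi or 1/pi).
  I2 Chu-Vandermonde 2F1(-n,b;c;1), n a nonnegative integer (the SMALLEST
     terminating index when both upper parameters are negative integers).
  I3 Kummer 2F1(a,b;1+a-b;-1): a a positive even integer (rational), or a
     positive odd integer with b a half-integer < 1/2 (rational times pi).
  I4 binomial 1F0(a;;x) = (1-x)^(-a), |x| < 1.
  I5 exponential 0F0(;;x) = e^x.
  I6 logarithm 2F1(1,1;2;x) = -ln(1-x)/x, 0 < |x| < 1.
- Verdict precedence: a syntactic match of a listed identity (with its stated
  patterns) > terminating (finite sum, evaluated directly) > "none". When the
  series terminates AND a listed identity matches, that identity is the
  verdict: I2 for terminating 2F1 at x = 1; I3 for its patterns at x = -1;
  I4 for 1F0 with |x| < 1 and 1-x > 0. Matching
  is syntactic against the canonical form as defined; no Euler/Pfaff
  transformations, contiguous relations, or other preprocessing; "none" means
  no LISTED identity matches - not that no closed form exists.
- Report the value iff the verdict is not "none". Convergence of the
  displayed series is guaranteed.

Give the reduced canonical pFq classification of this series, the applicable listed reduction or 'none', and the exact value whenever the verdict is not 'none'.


Prefactor -12, argument -1: 2F1 with upper {-\frac{9}{2}, 7} over lower {\frac{25}{2}}. Verdict at x = -1: Kummer's theorem (I3) matches (x = -1; c = \frac{25}{2} equals 1+a-b for upper {-\frac{9}{2}, 7}: listed pattern). Hence: \left(-\frac{1003917915}{33554432}\right) \cdot \pi.

Key step: t_0 being -12, the constant factors (prefactor -12) combine into one prefactor.
Step ratio: r(k) = -1 * (k-\frac{9}{2}) (k+7) / [(k+\frac{25}{2}) (k+1)] - rational in k. x = -1; t_0 = -12; negate the roots.


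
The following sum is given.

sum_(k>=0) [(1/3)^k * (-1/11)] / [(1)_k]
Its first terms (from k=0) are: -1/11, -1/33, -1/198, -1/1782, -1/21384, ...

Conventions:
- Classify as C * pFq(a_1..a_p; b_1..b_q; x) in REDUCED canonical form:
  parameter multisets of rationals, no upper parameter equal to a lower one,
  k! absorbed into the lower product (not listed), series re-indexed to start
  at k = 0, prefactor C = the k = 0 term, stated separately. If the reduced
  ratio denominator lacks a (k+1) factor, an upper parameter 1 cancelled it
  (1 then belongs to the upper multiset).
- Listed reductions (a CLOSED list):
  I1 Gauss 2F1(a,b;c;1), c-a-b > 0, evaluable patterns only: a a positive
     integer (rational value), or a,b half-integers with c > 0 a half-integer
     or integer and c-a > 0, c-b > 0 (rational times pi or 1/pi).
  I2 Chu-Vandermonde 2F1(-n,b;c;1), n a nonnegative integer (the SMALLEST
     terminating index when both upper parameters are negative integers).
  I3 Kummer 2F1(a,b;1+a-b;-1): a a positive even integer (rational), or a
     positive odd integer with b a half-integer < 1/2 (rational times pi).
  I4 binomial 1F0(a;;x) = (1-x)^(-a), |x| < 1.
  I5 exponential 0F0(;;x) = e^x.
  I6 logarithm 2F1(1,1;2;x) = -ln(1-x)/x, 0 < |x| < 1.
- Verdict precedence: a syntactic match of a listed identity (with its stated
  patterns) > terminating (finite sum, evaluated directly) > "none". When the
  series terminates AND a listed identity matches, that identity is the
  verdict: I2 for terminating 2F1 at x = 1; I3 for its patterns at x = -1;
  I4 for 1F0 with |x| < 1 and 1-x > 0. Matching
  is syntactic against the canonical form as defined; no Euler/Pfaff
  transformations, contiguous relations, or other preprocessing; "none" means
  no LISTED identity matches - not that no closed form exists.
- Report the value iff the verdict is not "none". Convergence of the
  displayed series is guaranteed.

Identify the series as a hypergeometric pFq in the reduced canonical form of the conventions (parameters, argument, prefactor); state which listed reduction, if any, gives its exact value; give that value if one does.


Classification (C = -1/11): 0F0 with upper {-}, lower {-}, argument x = 1/3. Verdict (x = 1/3): the I5 exponential reduction applies (the 0F0 exponential series at x = 1/3). Hence: (-1/11) * e^(1/3).

The tell: x = (1/3) and (1)_k (prefactor -1/11) is k! itself.
Adjacent-term ratio: r(k) = (1/3) * 1 / [(k+1)] - rational in k. x = (1/3); t_0 = -1/11; negate the roots.


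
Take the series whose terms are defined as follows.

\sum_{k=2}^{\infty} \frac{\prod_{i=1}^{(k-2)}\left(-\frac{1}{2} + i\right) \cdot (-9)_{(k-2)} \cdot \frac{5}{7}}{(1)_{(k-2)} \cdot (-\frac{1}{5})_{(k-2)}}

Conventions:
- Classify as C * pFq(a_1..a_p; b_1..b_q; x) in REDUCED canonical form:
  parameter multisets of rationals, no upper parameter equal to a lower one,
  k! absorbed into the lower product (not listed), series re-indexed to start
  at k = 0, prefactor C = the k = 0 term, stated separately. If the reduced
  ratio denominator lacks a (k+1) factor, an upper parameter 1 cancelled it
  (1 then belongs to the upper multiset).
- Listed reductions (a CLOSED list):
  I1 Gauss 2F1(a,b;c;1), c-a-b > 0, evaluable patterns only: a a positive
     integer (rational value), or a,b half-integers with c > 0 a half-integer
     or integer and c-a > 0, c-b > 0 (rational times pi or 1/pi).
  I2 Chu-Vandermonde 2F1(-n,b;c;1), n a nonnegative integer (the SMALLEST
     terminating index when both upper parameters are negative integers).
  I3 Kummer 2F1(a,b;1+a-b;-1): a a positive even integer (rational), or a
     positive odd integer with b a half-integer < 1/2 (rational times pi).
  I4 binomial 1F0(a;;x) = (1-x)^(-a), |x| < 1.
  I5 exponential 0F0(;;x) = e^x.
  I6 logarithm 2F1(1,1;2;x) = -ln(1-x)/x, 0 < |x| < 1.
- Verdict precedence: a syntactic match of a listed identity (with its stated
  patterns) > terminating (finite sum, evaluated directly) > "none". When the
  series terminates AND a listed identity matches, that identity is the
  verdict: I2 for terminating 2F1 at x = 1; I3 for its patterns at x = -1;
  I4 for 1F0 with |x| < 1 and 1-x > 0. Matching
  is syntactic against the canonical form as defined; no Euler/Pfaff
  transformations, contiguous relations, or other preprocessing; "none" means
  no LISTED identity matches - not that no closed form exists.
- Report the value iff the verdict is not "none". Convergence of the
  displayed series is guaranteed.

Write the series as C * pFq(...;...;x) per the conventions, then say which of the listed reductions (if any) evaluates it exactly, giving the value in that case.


The series (x = 1) is 2F1: upper {-9, \frac{1}{2}}, lower {-\frac{1}{5}}, prefactor \frac{5}{7}. Verdict (x = 1): the Chu-Vandermonde identity I2 applies (terminating 2F1 at x = 1 with n = 9, b = 1/2, c = -\frac{1}{5}). Exact value: \frac{210454255}{613875712}.

Structural cue: with t_0 = \frac{5}{7}, the running product (C = 5/7, x = 1) telescopes to a rising factorial.
Term ratio: r(k) = 1 * (k-9) (k+\frac{1}{2}) / [(k-\frac{1}{5}) (k+1)] - rational in k, leading ratio 1; with t_0 = \frac{5}{7}, classification follows.


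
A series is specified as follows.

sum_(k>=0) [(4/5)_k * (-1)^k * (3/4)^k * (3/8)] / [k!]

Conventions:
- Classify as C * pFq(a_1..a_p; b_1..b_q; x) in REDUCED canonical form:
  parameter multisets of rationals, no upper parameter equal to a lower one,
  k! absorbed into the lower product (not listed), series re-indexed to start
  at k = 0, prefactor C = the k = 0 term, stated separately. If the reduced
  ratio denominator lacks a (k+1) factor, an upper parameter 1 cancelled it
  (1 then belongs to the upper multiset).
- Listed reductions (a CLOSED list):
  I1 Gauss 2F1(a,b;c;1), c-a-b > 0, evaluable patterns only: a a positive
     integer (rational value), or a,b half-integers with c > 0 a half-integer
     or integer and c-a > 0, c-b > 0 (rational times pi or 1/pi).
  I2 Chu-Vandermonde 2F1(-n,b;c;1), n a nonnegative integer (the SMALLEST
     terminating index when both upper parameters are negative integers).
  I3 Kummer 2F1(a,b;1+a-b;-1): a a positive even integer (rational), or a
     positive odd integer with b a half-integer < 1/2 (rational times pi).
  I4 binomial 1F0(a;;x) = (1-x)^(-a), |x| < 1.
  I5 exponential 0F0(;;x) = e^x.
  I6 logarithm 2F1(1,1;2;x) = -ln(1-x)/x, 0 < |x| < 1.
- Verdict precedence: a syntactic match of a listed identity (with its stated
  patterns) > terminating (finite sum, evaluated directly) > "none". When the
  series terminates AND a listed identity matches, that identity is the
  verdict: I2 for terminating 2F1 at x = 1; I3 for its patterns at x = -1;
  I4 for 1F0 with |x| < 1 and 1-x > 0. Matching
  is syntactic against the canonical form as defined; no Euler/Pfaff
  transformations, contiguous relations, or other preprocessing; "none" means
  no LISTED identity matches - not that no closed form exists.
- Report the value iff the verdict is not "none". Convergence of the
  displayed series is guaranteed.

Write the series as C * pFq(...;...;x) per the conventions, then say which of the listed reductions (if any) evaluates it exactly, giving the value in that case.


First insight: with t_0 = 3/8, the (-1)^k factor (C = 3/8) folds into the argument's sign.
Term ratio: r(k) = (-3/4) * (k+4/5) / [(k+1)] - rational in k. x = (-3/4); t_0 = 3/8; negate the roots.

The series (x = -3/4) is 1F0: upper {4/5}, lower {-}, prefactor 3/8. Verdict: the binomial series (I4) matches (the 1F0 binomial series: exponent -4/5, x = -3/4). Value: (3/8) * (7/4)^(-4/5).


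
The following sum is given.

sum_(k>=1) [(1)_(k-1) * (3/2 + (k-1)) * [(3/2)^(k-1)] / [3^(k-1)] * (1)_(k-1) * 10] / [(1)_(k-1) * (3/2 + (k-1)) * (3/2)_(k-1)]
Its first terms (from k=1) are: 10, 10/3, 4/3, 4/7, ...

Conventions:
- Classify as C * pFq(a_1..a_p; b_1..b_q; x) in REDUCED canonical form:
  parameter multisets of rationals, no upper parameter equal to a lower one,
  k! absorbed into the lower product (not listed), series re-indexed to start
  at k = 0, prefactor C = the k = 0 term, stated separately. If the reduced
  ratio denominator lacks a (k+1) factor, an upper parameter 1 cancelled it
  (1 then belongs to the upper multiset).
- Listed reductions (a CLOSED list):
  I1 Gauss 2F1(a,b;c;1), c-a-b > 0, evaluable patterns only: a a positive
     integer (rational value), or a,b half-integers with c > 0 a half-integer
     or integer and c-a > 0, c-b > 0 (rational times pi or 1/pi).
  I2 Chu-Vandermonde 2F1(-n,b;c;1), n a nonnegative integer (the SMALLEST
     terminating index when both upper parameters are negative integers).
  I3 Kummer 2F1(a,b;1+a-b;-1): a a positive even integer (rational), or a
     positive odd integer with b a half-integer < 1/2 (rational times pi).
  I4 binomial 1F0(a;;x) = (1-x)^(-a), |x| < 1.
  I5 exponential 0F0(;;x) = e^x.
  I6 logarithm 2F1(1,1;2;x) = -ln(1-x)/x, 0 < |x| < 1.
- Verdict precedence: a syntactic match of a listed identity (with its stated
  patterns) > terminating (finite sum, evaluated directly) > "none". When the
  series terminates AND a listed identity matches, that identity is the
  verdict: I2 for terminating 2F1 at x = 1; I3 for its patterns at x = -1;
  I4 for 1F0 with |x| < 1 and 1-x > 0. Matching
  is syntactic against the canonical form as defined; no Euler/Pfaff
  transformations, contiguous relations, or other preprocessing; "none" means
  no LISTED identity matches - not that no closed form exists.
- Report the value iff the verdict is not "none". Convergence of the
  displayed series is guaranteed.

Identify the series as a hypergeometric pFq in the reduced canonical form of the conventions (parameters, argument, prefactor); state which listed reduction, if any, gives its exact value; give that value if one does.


Canonical form: C = 10 times 2F1 with upper {1, 1}, lower {3/2}, x = 1/2. Verdict: no listed reduction: x = 1/2 and upper {1, 1} fail every I1-I6 pattern.

Key observation: from the first term 10: the factor k + 3/2 cancels (top and bottom), leaving C = 10, x = 1/2.
Consecutive-term ratio: r(k) = (1/2) * (k+1) (k+1) / [(k+3/2) (k+1)] - rational in k, leading ratio (1/2); with t_0 = 10, classification follows.


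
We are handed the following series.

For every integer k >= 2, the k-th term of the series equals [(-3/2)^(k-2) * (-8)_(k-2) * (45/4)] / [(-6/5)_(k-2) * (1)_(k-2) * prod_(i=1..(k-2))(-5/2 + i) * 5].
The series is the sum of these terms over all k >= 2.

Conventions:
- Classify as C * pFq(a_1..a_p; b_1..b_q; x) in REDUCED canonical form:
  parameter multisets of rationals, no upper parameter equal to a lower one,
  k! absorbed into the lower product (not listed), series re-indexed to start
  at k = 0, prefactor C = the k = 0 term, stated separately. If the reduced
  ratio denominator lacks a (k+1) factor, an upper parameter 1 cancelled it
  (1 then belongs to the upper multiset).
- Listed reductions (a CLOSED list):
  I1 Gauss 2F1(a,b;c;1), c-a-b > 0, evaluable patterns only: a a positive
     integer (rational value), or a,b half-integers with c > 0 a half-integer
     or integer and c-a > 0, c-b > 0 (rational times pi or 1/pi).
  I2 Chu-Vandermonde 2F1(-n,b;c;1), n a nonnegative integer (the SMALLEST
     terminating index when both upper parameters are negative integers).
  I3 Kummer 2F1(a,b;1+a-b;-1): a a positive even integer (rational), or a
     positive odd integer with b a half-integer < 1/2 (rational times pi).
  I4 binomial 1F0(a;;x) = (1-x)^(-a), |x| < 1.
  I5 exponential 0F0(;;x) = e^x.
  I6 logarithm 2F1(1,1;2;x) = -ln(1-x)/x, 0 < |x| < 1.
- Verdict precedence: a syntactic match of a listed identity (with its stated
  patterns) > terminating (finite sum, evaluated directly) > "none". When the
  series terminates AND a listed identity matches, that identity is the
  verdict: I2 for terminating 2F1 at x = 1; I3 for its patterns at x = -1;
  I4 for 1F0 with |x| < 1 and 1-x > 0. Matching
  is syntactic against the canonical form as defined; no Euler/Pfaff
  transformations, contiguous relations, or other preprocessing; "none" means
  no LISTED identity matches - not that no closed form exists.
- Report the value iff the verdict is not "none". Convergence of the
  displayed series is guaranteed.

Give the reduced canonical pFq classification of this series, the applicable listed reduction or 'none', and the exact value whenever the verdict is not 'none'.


This is 9/4 * 1F2(-8; -3/2, -6/5; -3/2) in reduced canonical form. Verdict: terminating - upper -8 stops the sum at k = 8; the 9 terms are added exactly. Sum: 1757206075773/152058368.

First insight: from the first term 9/4: the lower running product (C = 9/4) is a rising factorial.
Ratio: r(k) = (-3/2) * (k-8) / [(k-3/2) (k-6/5) (k+1)] - rational; roots negated = parameters, x = (-3/2), C = 9/4.


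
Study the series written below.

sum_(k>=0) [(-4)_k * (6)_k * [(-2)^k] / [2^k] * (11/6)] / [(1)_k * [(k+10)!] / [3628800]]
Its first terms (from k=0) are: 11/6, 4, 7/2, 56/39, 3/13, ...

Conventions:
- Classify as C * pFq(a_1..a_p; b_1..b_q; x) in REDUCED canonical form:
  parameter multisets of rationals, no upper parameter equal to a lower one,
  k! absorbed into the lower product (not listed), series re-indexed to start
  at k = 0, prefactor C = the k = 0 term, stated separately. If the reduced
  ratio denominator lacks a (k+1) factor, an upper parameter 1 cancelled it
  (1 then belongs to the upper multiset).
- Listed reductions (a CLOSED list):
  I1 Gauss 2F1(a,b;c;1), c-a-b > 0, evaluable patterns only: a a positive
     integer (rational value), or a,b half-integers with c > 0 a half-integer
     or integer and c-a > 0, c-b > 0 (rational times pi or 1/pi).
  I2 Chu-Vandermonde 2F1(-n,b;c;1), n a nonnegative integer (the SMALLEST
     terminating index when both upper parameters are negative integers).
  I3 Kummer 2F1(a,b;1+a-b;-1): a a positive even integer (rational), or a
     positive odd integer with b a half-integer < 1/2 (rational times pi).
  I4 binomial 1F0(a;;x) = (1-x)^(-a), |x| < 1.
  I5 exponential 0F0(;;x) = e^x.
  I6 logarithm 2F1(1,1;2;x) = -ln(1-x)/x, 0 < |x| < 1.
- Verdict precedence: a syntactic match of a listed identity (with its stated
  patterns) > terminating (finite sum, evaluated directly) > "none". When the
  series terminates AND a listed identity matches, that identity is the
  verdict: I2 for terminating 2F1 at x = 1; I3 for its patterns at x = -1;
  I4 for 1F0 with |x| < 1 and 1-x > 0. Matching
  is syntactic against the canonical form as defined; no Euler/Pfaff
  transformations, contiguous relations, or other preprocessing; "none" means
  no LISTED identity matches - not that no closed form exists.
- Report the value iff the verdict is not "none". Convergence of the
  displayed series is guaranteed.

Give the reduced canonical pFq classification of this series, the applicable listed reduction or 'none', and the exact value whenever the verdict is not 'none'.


With C = 11/6: the canonical form is 2F1(-4, 6; 11; -1). Verdict: this is Kummer's theorem (I3) (x = -1; c = 11 equals 1+a-b for upper {-4, 6}: listed pattern). Its exact value is 11.

Key observation: with t_0 = 11/6, (1)_k (C = 11/6) is k! itself.
Consecutive-term ratio: r(k) = (-1) * (k-4) (k+6) / [(k+11) (k+1)] - poly over poly, x = (-1) from leading terms; C = 11/6 at k = 0.


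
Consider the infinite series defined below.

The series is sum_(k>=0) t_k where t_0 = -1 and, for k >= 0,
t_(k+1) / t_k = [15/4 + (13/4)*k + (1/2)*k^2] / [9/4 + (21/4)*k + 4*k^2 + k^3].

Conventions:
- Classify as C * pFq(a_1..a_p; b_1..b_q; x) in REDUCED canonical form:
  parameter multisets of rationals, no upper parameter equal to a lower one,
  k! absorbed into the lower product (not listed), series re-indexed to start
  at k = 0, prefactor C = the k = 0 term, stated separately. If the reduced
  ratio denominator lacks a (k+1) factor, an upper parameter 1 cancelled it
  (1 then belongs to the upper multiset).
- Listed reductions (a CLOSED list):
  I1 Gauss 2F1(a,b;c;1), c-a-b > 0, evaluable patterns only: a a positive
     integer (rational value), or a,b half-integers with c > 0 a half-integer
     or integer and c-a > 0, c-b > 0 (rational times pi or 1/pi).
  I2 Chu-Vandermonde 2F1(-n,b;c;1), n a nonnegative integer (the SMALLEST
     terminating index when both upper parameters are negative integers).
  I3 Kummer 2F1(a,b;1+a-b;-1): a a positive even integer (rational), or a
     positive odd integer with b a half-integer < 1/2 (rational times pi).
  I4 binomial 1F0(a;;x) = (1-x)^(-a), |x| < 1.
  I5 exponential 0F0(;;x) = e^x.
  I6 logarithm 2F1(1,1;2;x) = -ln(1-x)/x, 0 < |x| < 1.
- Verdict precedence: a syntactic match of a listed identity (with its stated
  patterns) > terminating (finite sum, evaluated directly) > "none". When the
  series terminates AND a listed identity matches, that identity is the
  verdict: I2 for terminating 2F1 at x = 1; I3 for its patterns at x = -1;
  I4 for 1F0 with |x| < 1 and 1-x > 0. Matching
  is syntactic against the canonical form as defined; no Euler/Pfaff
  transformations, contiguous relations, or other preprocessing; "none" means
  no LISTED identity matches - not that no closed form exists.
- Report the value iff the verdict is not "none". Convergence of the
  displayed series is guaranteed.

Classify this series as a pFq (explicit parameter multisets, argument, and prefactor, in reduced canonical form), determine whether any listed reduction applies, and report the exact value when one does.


This is -1 * 1F1(5; 3/2; 1/2) in reduced canonical form. Verdict: none (x = 1/2): each listed identity misses the multisets {5} ; {3/2}.

First insight: from the first term -1: the expanded ratio factors over Q; C = -1, roots give parameters.
Term ratio: r(k) = (1/2) * (k+5) / [(k+3/2) (k+1)] ; factor over Q: parameters, x = (1/2), and C = -1.


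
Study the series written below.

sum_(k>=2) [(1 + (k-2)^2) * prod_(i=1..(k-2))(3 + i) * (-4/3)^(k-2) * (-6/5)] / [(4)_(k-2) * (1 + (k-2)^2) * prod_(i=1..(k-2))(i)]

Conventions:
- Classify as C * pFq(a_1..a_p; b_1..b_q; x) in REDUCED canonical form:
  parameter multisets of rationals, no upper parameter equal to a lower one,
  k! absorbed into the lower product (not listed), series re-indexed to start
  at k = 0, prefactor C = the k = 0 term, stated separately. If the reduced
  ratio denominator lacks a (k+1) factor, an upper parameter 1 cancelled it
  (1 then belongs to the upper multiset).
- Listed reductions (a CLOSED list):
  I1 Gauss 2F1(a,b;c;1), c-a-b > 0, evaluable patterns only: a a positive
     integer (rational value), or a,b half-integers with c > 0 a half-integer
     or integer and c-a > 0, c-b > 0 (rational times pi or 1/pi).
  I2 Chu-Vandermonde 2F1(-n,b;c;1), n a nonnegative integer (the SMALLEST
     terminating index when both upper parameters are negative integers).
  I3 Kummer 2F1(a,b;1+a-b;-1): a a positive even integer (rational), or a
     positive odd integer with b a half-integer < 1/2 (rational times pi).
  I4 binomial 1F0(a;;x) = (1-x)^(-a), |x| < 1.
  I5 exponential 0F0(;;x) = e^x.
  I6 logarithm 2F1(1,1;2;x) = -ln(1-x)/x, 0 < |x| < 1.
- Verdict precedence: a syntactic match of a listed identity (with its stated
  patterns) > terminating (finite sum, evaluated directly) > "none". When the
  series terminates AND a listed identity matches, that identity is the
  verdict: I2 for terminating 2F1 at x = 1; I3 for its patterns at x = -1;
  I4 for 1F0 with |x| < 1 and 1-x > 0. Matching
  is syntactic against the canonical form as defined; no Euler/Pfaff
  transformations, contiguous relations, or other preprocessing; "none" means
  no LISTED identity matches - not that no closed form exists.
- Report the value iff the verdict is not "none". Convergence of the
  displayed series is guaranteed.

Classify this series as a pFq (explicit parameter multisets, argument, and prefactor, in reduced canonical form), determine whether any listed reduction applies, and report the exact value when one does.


Prefactor -6/5, argument -4/3: 0F0 with upper {-} over lower {-}. Verdict: this is the I5 exponential reduction (the 0F0 exponential series at x = -4/3). Its exact value is (-6/5) * e^(-4/3).

Structural cue: with t_0 = -6/5, the running product (C = -6/5) telescopes to a rising factorial.
Adjacent-term ratio: r(k) = (-4/3) * 1 / [(k+1)] - rational in k, leading ratio (-4/3); with t_0 = -6/5, classification follows.
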